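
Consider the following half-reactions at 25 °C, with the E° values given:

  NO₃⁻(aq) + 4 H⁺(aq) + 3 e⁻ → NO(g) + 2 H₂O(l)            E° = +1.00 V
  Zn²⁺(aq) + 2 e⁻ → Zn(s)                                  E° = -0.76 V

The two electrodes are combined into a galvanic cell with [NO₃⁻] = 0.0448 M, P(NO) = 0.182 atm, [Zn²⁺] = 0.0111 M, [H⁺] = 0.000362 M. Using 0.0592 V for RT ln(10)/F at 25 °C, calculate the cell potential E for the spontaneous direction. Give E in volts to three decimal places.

+1.534 V

NO₃⁻/NO is the cathode (higher E°), Zn²⁺/Zn the anode: E°cell = +1.00 − (-0.76) = +1.76 V, n = 6.
Overall: 2 NO₃⁻(aq) + 8 H⁺(aq) + 3 Zn(s) → 2 NO(g) + 4 H₂O(l) + 3 Zn²⁺(aq)
Q = P(NO)^2·[Zn²⁺]^3 / ([NO₃⁻]^2·[H⁺]^8); log Q = 22.884.
E = E° − (0.0592/n) log Q = +1.76 − (0.0592/6)(22.884) = +1.534 V.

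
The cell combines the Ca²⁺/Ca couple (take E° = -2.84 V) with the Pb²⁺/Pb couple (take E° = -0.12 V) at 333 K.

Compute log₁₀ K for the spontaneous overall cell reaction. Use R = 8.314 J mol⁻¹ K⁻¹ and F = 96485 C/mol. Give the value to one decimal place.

82.3

Cathode: Pb²⁺/Pb; anode: Ca²⁺/Ca. E°cell = (-0.12) − (-2.84) = +2.72 V, with n = 2.
ΔG° = −nFE° = −RT ln K, so ln K = nFE°/(RT) = (2)(96485)(+2.72) / ((8.314)(333)) = 189.585.
log₁₀ K = 189.585 / ln 10 = 82.3.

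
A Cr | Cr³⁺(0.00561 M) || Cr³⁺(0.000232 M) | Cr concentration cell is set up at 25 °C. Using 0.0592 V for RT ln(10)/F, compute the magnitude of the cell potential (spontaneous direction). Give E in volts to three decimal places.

+0.027 V

For a concentration cell E°cell = 0. The 0.00561 M side is the cathode (reduction is favoured where [Cr³⁺] is higher).
With n = 3, E = −(0.0592/3) log([Cr³⁺]ₐₙ/[Cr³⁺]꜀ₐₜ) = −(0.0592/3) log(0.000232/0.00561) = −(0.0592/3)(-1.383) = +0.027 V.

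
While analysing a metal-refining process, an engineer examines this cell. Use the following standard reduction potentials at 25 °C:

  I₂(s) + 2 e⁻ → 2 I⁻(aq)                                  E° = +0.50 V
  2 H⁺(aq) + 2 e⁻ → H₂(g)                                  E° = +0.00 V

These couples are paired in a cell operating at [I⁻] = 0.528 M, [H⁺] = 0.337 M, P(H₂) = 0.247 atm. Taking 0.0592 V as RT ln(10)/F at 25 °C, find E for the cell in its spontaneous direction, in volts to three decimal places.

+0.526 V

I₂/I⁻ is the cathode (higher E°), H⁺/H₂ the anode: E°cell = +0.50 − (+0.00) = +0.50 V, n = 2.
Overall: I₂(s) + H₂(g) → 2 I⁻(aq) + 2 H⁺(aq)
Q = [I⁻]^2·[H⁺]^2 / (P(H₂)); log Q = -0.892.
E = E° − (0.0592/n) log Q = +0.50 − (0.0592/2)(-0.892) = +0.526 V.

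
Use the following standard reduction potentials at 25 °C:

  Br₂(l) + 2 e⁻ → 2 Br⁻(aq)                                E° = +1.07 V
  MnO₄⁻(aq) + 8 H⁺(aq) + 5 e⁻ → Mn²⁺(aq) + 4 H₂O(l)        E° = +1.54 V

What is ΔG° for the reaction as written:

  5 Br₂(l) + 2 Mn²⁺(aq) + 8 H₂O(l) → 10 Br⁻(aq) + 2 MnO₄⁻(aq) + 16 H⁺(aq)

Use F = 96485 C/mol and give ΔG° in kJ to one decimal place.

+453.5 kJ

As written, Br₂/Br⁻ is reduced (cathode) and MnO₄⁻/Mn²⁺ is oxidised (anode), so E°cell = (+1.07) − (+1.54) = -0.47 V.
Balancing electrons gives n = 10.
ΔG° = −nFE° = −(10)(96485)(-0.47) = 453,480 J = +453.5 kJ.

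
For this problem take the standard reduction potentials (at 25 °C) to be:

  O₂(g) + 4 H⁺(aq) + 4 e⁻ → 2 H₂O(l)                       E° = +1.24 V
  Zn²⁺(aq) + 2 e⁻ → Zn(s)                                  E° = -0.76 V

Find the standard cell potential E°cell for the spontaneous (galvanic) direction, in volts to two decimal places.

+2.00 V

The O₂/H₂O couple has the higher reduction potential, so it is the cathode; Zn²⁺/Zn is oxidised at the anode.
E°cell = E°(cathode) − E°(anode) = (+1.24) − (-0.76) = +2.00 V.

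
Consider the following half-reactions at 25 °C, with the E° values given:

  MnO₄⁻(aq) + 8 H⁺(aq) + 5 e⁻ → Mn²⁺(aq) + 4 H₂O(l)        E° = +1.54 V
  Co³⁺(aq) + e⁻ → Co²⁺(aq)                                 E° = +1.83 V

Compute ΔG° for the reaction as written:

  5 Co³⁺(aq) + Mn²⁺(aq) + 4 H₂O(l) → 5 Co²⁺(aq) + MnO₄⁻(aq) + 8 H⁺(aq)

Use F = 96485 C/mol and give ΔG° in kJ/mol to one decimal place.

-139.9 kJ/mol

As written, Co³⁺/Co²⁺ is reduced (cathode) and MnO₄⁻/Mn²⁺ is oxidised (anode), so E°cell = (+1.83) − (+1.54) = +0.29 V.
Balancing electrons gives n = 5.
ΔG° = −nFE° = −(5)(96485)(+0.29) = -139,903 J = -139.9 kJ/mol.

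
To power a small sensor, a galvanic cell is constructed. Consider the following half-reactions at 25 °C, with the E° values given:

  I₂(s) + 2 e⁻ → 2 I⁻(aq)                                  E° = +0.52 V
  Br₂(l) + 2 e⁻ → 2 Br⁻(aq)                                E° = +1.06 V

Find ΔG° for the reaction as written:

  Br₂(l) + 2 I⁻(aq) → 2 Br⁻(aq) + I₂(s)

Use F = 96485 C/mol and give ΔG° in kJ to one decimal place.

As written, Br₂/Br⁻ is reduced (cathode) and I₂/I⁻ is oxidised (anode), so E°cell = (+1.06) − (+0.52) = +0.54 V.
Balancing electrons gives n = 2.
ΔG° = −nFE° = −(2)(96485)(+0.54) = -104,204 J = -104.2 kJ.

-104.2 kJ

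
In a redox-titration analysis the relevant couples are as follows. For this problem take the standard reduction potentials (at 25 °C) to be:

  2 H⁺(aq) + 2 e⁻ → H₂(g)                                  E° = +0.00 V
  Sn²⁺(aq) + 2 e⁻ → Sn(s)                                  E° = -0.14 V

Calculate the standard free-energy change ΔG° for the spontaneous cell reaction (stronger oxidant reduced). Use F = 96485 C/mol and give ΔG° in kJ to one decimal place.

-27.0 kJ

H⁺/H₂ (E° = +0.00 V) is the cathode; Sn²⁺/Sn (E° = -0.14 V) is the anode, so E°cell = +0.14 V.
Balancing electrons gives n = 2 (lcm of 2 and 2).
ΔG° = −nFE° = −(2)(96485)(+0.14) = -27,016 J = -27.0 kJ.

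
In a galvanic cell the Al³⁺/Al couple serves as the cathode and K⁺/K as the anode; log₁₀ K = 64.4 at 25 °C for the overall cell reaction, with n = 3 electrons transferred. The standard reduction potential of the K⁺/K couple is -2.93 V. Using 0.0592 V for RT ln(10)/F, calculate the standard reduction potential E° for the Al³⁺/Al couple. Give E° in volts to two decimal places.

E°cell = (0.0592/n)·log K = (0.0592/3)(64.4) = +1.271 V.
Since Al³⁺/Al is the cathode and K⁺/K the anode, E°cell = E°(Al³⁺/Al) − E°(K⁺/K).
So E°(Al³⁺/Al) = E°cell + E°(K⁺/K) = +1.271 + (-2.93) = -1.66 V.

-1.66 V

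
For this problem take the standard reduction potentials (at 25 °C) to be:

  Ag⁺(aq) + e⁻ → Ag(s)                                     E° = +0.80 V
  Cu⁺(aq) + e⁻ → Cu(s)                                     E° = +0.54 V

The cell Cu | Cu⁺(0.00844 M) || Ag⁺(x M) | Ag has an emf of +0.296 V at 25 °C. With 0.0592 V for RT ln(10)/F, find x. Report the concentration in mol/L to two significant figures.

Ag⁺/Ag is the cathode, Cu⁺/Cu the anode: E°cell = +0.26 V, n = 1.
Overall reaction: Ag⁺(aq) + Cu(s) → Ag(s) + Cu⁺(aq); Q = [Cu⁺]^1/[Ag⁺]^1.
From E = E° − (0.0592/n) log Q: log Q = (E° − E)·n/0.0592 = (+0.26 − (+0.296))·1/0.0592 = -0.6081.
So 1·log[Ag⁺] = 1·log(0.00844) − log Q = -2.0737 − (-0.6081) = -1.4656; [Ag⁺] = 10^(-1.4656) ≈ 0.034 M.

0.034 M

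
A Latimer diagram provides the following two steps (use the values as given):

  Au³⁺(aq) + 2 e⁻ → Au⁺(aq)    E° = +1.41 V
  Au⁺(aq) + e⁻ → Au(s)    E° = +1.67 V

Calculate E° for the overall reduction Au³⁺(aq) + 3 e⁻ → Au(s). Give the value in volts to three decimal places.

+1.497 V

Since ΔG° = −nFE° is additive over sequential reductions, n₃E°₃ = n₁E°₁ + n₂E°₂.
E°₃ = (2×+1.41 + 1×+1.67) / 3 = (+4.490) / 3 = +1.497 V.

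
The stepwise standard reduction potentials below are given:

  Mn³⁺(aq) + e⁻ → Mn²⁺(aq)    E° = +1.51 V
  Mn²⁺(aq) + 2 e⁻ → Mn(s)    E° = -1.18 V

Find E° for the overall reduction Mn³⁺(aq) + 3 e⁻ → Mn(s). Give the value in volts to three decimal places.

Adding the free-energy changes (−nFE°) of the two steps gives −n₃FE°₃ = −n₁FE°₁ − n₂FE°₂.
E°₃ = (1×+1.51 + 2×-1.18) / 3 = (-0.850) / 3 = -0.283 V.

-0.283 V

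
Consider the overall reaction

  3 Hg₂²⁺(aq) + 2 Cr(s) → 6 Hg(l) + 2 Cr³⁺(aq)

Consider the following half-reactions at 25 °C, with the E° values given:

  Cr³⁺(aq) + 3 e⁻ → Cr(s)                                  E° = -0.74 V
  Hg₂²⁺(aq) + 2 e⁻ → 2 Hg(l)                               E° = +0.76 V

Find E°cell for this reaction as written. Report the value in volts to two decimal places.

+1.50 V

The Hg₂²⁺/Hg couple has the higher reduction potential, so it is the cathode; Cr³⁺/Cr is oxidised at the anode.
E°cell = E°(cathode) − E°(anode) = (+0.76) − (-0.74) = +1.50 V.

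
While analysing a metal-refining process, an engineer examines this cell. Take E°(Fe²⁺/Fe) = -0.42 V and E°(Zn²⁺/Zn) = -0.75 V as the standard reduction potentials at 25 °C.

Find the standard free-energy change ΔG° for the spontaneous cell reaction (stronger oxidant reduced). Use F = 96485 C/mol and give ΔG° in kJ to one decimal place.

Fe²⁺/Fe (E° = -0.42 V) is the cathode; Zn²⁺/Zn (E° = -0.75 V) is the anode, so E°cell = +0.33 V.
Balancing electrons gives n = 2 (lcm of 2 and 2).
ΔG° = −nFE° = −(2)(96485)(+0.33) = -63,680 J = -63.7 kJ.

-63.7 kJ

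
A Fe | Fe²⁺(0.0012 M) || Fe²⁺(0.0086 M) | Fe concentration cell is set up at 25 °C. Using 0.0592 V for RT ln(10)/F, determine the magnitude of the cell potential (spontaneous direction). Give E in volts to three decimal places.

+0.025 V

For a concentration cell E°cell = 0. The 0.0086 M side is the cathode (reduction is favoured where [Fe²⁺] is higher).
With n = 2, E = −(0.0592/2) log([Fe²⁺]ₐₙ/[Fe²⁺]꜀ₐₜ) = −(0.0592/2) log(0.0012/0.0086) = −(0.0592/2)(-0.855) = +0.025 V.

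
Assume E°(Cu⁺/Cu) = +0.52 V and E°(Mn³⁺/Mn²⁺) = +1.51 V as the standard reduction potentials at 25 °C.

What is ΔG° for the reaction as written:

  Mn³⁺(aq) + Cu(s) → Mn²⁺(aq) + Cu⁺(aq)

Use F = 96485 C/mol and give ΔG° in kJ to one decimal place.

As written, Mn³⁺/Mn²⁺ is reduced (cathode) and Cu⁺/Cu is oxidised (anode), so E°cell = (+1.51) − (+0.52) = +0.99 V.
Balancing electrons gives n = 1.
ΔG° = −nFE° = −(1)(96485)(+0.99) = -95,520 J = -95.5 kJ.

-95.5 kJ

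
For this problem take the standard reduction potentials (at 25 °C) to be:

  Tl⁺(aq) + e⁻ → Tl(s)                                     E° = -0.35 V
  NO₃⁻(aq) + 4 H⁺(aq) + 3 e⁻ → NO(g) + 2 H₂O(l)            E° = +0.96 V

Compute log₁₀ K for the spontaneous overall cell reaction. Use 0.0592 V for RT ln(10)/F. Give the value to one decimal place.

Cathode: NO₃⁻/NO; anode: Tl⁺/Tl. E°cell = +1.31 V, n = 3.
log K = nE°cell / 0.0592 = (3)(+1.31) / 0.0592 = 66.4.

66.4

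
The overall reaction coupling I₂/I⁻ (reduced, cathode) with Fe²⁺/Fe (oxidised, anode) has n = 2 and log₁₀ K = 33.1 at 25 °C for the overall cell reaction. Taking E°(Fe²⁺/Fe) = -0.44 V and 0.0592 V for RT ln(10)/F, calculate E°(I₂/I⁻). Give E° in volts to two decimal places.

+0.54 V

E°cell = (0.0592/n)·log K = (0.0592/2)(33.1) = +0.980 V.
Since I₂/I⁻ is the cathode and Fe²⁺/Fe the anode, E°cell = E°(I₂/I⁻) − E°(Fe²⁺/Fe).
So E°(I₂/I⁻) = E°cell + E°(Fe²⁺/Fe) = +0.980 + (-0.44) = +0.54 V.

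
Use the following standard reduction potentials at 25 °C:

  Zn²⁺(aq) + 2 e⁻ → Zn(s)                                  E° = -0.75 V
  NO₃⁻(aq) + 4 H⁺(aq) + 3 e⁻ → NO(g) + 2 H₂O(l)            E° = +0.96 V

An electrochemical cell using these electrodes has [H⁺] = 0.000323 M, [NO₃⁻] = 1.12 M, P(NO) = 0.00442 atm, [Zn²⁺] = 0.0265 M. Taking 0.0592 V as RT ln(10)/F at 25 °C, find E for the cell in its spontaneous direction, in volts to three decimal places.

+1.529 V

NO₃⁻/NO is the cathode (higher E°), Zn²⁺/Zn the anode: E°cell = +0.96 − (-0.75) = +1.71 V, n = 6.
Overall: 2 NO₃⁻(aq) + 8 H⁺(aq) + 3 Zn(s) → 2 NO(g) + 4 H₂O(l) + 3 Zn²⁺(aq)
Q = P(NO)^2·[Zn²⁺]^3 / ([NO₃⁻]^2·[H⁺]^8); log Q = 18.389.
E = E° − (0.0592/n) log Q = +1.71 − (0.0592/6)(18.389) = +1.529 V.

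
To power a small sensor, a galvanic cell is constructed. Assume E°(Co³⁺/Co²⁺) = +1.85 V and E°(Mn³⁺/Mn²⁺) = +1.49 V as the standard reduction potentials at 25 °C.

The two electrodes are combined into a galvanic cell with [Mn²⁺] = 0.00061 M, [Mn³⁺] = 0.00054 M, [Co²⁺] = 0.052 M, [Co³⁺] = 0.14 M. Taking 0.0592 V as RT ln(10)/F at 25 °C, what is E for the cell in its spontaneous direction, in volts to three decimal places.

+0.389 V

Co³⁺/Co²⁺ is the cathode (higher E°), Mn³⁺/Mn²⁺ the anode: E°cell = +1.85 − (+1.49) = +0.36 V, n = 1.
Overall: Co³⁺(aq) + Mn²⁺(aq) → Co²⁺(aq) + Mn³⁺(aq)
Q = [Co²⁺]·[Mn³⁺] / ([Co³⁺]·[Mn²⁺]); log Q = -0.483.
E = E° − (0.0592/n) log Q = +0.36 − (0.0592/1)(-0.483) = +0.389 V.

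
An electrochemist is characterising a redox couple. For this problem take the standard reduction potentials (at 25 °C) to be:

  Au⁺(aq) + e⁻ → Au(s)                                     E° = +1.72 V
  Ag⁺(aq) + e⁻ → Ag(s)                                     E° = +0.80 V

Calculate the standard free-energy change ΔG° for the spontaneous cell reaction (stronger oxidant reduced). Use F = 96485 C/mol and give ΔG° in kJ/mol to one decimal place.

Au⁺/Au (E° = +1.72 V) is the cathode; Ag⁺/Ag (E° = +0.80 V) is the anode, so E°cell = +0.92 V.
Balancing electrons gives n = 1 (lcm of 1 and 1).
ΔG° = −nFE° = −(1)(96485)(+0.92) = -88,766 J = -88.8 kJ/mol.

-88.8 kJ/mol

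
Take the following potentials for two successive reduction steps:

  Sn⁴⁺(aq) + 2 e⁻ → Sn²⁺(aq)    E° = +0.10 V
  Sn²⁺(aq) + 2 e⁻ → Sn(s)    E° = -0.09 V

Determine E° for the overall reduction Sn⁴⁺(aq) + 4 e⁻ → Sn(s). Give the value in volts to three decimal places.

Since ΔG° = −nFE° is additive over sequential reductions, n₃E°₃ = n₁E°₁ + n₂E°₂.
E°₃ = (2×+0.10 + 2×-0.09) / 4 = (+0.020) / 4 = +0.005 V.

+0.005 V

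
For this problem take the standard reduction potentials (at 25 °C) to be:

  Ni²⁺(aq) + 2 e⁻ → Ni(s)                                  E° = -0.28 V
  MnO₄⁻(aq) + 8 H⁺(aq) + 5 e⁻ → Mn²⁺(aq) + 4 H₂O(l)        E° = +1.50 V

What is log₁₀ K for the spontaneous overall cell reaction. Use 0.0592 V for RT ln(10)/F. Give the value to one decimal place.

300.7

Cathode: MnO₄⁻/Mn²⁺; anode: Ni²⁺/Ni. E°cell = +1.78 V, n = 10.
log K = nE°cell / 0.0592 = (10)(+1.78) / 0.0592 = 300.7.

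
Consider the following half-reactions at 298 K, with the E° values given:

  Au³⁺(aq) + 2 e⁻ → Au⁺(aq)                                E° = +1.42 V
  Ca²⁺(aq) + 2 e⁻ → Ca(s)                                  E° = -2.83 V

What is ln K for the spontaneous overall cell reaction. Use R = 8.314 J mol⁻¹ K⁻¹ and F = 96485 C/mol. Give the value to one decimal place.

Cathode: Au³⁺/Au⁺; anode: Ca²⁺/Ca. E°cell = (+1.42) − (-2.83) = +4.25 V, with n = 2.
ΔG° = −nFE° = −RT ln K, so ln K = nFE°/(RT) = (2)(96485)(+4.25) / ((8.314)(298)) = 331.019.

331.0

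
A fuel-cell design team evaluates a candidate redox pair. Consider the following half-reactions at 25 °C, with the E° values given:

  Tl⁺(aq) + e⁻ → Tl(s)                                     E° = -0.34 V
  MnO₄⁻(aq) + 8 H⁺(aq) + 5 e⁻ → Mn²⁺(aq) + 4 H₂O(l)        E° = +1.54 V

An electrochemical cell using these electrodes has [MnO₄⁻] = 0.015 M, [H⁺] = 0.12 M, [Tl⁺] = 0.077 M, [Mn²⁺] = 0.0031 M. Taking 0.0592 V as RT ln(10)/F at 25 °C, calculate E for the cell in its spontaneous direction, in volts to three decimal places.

MnO₄⁻/Mn²⁺ is the cathode (higher E°), Tl⁺/Tl the anode: E°cell = +1.54 − (-0.34) = +1.88 V, n = 5.
Overall: MnO₄⁻(aq) + 8 H⁺(aq) + 5 Tl(s) → Mn²⁺(aq) + 4 H₂O(l) + 5 Tl⁺(aq)
Q = [Mn²⁺]·[Tl⁺]^5 / ([MnO₄⁻]·[H⁺]^8); log Q = 1.114.
E = E° − (0.0592/n) log Q = +1.88 − (0.0592/5)(1.114) = +1.867 V.

+1.867 V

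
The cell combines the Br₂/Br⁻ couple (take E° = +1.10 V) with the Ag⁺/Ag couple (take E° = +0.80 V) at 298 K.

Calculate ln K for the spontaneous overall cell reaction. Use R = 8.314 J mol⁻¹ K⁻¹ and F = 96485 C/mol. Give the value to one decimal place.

Cathode: Br₂/Br⁻; anode: Ag⁺/Ag. E°cell = (+1.10) − (+0.80) = +0.30 V, with n = 2.
ΔG° = −nFE° = −RT ln K, so ln K = nFE°/(RT) = (2)(96485)(+0.30) / ((8.314)(298)) = 23.366.

23.4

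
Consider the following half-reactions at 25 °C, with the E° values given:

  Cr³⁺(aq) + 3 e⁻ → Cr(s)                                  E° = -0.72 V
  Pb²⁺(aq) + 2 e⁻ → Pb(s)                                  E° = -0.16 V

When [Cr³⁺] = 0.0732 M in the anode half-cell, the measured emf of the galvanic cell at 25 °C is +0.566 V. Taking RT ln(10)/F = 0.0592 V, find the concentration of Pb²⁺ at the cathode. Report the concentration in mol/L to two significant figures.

0.28 M

Pb²⁺/Pb is the cathode, Cr³⁺/Cr the anode: E°cell = +0.56 V, n = 6.
Overall reaction: 3 Pb²⁺(aq) + 2 Cr(s) → 3 Pb(s) + 2 Cr³⁺(aq); Q = [Cr³⁺]^2/[Pb²⁺]^3.
From E = E° − (0.0592/n) log Q: log Q = (E° − E)·n/0.0592 = (+0.56 − (+0.566))·6/0.0592 = -0.6081.
So 3·log[Pb²⁺] = 2·log(0.0732) − log Q = -2.2710 − (-0.6081) = -1.6629; log[Pb²⁺] = -1.6629 / 3 = -0.5543; [Pb²⁺] = 10^(-0.5543) ≈ 0.28 M.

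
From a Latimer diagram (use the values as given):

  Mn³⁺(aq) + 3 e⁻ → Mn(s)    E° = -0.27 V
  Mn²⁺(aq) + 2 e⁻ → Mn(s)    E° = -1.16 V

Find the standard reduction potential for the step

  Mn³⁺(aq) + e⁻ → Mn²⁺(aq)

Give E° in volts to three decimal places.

+1.510 V

Sequential free energies add, so n₃E°₃ = n₁E°₁ + n₂E°₂.
With n₃ = 3, and the known step contributing 2×(-1.16) V, the unknown satisfies 1·E° = 3×(-0.27) − 2×(-1.16) = +1.510.
E° = +1.510 / 1 = +1.510 V.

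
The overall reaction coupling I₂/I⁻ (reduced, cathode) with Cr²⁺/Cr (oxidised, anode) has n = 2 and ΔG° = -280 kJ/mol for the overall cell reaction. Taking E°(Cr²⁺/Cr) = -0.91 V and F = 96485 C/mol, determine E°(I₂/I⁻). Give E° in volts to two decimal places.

E°cell = −ΔG°/(nF) = −(-280×10³)/((2)(96485)) = +1.451 V.
Since I₂/I⁻ is the cathode and Cr²⁺/Cr the anode, E°cell = E°(I₂/I⁻) − E°(Cr²⁺/Cr).
So E°(I₂/I⁻) = E°cell + E°(Cr²⁺/Cr) = +1.451 + (-0.91) = +0.54 V.

+0.54 V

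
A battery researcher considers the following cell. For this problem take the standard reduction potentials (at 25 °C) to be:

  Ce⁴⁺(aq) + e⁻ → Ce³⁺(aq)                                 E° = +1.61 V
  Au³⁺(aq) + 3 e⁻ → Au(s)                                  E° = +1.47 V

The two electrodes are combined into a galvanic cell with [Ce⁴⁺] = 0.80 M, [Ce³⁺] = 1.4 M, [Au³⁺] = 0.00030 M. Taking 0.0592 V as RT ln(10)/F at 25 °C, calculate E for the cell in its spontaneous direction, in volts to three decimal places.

+0.195 V

Ce⁴⁺/Ce³⁺ is the cathode (higher E°), Au³⁺/Au the anode: E°cell = +1.61 − (+1.47) = +0.14 V, n = 3.
Overall: 3 Ce⁴⁺(aq) + Au(s) → 3 Ce³⁺(aq) + Au³⁺(aq)
Q = [Ce³⁺]^3·[Au³⁺] / ([Ce⁴⁺]^3); log Q = -2.794.
E = E° − (0.0592/n) log Q = +0.14 − (0.0592/3)(-2.794) = +0.195 V.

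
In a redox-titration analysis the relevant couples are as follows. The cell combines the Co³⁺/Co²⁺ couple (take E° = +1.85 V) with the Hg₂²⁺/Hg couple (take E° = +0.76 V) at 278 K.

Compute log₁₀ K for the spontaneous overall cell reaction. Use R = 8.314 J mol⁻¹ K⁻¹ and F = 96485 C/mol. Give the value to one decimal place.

Cathode: Co³⁺/Co²⁺; anode: Hg₂²⁺/Hg. E°cell = (+1.85) − (+0.76) = +1.09 V, with n = 2.
ΔG° = −nFE° = −RT ln K, so ln K = nFE°/(RT) = (2)(96485)(+1.09) / ((8.314)(278)) = 91.004.
log₁₀ K = 91.004 / ln 10 = 39.5.

39.5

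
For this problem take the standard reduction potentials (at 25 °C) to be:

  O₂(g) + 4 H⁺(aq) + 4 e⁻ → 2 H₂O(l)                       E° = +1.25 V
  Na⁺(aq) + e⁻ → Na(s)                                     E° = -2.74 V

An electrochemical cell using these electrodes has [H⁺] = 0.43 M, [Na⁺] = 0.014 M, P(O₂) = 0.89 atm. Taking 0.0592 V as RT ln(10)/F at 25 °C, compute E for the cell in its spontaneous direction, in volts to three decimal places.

+4.077 V

O₂/H₂O is the cathode (higher E°), Na⁺/Na the anode: E°cell = +1.25 − (-2.74) = +3.99 V, n = 4.
Overall: O₂(g) + 4 H⁺(aq) + 4 Na(s) → 2 H₂O(l) + 4 Na⁺(aq)
Q = [Na⁺]^4 / (P(O₂)·[H⁺]^4); log Q = -5.899.
E = E° − (0.0592/n) log Q = +3.99 − (0.0592/4)(-5.899) = +4.077 V.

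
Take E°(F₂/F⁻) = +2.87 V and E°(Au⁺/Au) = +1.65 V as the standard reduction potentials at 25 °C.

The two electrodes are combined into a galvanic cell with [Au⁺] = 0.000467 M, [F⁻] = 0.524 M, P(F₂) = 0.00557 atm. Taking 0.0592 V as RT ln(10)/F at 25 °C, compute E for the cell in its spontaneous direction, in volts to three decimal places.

F₂/F⁻ is the cathode (higher E°), Au⁺/Au the anode: E°cell = +2.87 − (+1.65) = +1.22 V, n = 2.
Overall: F₂(g) + 2 Au(s) → 2 F⁻(aq) + 2 Au⁺(aq)
Q = [F⁻]^2·[Au⁺]^2 / (P(F₂)); log Q = -4.969.
E = E° − (0.0592/n) log Q = +1.22 − (0.0592/2)(-4.969) = +1.367 V.

+1.367 V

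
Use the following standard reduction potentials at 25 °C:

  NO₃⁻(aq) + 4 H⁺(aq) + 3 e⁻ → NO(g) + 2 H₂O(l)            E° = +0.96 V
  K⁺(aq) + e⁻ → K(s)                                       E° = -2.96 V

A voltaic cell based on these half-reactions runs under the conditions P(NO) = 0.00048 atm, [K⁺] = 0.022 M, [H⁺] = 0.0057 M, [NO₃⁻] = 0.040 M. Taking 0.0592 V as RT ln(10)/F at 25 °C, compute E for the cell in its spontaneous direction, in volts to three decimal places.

+3.879 V

NO₃⁻/NO is the cathode (higher E°), K⁺/K the anode: E°cell = +0.96 − (-2.96) = +3.92 V, n = 3.
Overall: NO₃⁻(aq) + 4 H⁺(aq) + 3 K(s) → NO(g) + 2 H₂O(l) + 3 K⁺(aq)
Q = P(NO)·[K⁺]^3 / ([NO₃⁻]·[H⁺]^4); log Q = 2.083.
E = E° − (0.0592/n) log Q = +3.92 − (0.0592/3)(2.083) = +3.879 V.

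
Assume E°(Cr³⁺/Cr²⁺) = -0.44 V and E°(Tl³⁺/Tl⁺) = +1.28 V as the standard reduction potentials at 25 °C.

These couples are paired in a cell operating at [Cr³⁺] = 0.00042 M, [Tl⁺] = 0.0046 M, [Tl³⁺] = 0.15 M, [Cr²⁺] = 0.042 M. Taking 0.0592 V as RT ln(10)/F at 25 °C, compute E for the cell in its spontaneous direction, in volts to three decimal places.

+1.883 V

Tl³⁺/Tl⁺ is the cathode (higher E°), Cr³⁺/Cr²⁺ the anode: E°cell = +1.28 − (-0.44) = +1.72 V, n = 2.
Overall: Tl³⁺(aq) + 2 Cr²⁺(aq) → Tl⁺(aq) + 2 Cr³⁺(aq)
Q = [Tl⁺]·[Cr³⁺]^2 / ([Tl³⁺]·[Cr²⁺]^2); log Q = -5.513.
E = E° − (0.0592/n) log Q = +1.72 − (0.0592/2)(-5.513) = +1.883 V.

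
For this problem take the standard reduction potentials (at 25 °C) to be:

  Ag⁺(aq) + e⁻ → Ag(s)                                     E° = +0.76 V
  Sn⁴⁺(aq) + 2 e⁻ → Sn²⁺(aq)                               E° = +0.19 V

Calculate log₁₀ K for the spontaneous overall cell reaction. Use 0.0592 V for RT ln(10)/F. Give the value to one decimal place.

19.3

Cathode: Ag⁺/Ag; anode: Sn⁴⁺/Sn²⁺. E°cell = +0.57 V, n = 2.
log K = nE°cell / 0.0592 = (2)(+0.57) / 0.0592 = 19.3.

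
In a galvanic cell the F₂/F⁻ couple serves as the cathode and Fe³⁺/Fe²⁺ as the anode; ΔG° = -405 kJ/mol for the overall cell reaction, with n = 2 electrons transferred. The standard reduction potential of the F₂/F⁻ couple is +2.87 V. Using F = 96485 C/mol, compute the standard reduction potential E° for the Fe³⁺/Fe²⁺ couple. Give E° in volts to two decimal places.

E°cell = −ΔG°/(nF) = −(-405×10³)/((2)(96485)) = +2.099 V.
Since F₂/F⁻ is the cathode and Fe³⁺/Fe²⁺ the anode, E°cell = E°(F₂/F⁻) − E°(Fe³⁺/Fe²⁺).
So E°(Fe³⁺/Fe²⁺) = E°(F₂/F⁻) − E°cell = (+2.87) − (+2.099) = +0.77 V.

+0.77 V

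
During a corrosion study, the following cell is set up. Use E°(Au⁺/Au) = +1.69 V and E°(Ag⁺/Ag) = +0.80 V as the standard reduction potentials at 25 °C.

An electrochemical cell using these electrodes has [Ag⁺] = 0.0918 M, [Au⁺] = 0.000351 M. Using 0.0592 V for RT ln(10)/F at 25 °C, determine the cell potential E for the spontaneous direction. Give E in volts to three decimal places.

+0.747 V

Au⁺/Au is the cathode (higher E°), Ag⁺/Ag the anode: E°cell = +1.69 − (+0.80) = +0.89 V, n = 1.
Overall: Au⁺(aq) + Ag(s) → Au(s) + Ag⁺(aq)
Q = [Ag⁺] / ([Au⁺]); log Q = 2.418.
E = E° − (0.0592/n) log Q = +0.89 − (0.0592/1)(2.418) = +0.747 V.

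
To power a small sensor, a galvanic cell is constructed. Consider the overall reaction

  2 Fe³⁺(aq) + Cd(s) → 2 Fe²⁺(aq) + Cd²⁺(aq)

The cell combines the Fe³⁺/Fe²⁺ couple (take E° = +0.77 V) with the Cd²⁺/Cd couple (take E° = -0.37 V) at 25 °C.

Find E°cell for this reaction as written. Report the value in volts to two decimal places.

The Fe³⁺/Fe²⁺ couple has the higher reduction potential, so it is the cathode; Cd²⁺/Cd is oxidised at the anode.
E°cell = E°(cathode) − E°(anode) = (+0.77) − (-0.37) = +1.14 V.

+1.14 V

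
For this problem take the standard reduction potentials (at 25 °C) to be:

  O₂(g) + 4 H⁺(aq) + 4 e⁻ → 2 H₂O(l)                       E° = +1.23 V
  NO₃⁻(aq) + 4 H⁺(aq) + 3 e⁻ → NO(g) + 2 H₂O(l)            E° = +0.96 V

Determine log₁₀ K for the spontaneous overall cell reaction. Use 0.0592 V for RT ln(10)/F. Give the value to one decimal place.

Cathode: O₂/H₂O; anode: NO₃⁻/NO. E°cell = +0.27 V, n = 12.
log K = nE°cell / 0.0592 = (12)(+0.27) / 0.0592 = 54.7.

54.7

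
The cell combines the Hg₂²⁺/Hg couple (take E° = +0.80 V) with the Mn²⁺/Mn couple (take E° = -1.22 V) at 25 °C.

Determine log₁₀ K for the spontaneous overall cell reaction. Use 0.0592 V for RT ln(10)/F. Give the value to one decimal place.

68.2

Cathode: Hg₂²⁺/Hg; anode: Mn²⁺/Mn. E°cell = +2.02 V, n = 2.
log K = nE°cell / 0.0592 = (2)(+2.02) / 0.0592 = 68.2.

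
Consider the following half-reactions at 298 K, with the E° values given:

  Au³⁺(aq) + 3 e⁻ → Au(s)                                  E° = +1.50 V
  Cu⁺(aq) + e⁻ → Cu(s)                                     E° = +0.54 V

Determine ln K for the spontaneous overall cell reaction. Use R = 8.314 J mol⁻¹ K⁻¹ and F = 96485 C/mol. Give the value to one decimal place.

112.2

Cathode: Au³⁺/Au; anode: Cu⁺/Cu. E°cell = (+1.50) − (+0.54) = +0.96 V, with n = 3.
ΔG° = −nFE° = −RT ln K, so ln K = nFE°/(RT) = (3)(96485)(+0.96) / ((8.314)(298)) = 112.157.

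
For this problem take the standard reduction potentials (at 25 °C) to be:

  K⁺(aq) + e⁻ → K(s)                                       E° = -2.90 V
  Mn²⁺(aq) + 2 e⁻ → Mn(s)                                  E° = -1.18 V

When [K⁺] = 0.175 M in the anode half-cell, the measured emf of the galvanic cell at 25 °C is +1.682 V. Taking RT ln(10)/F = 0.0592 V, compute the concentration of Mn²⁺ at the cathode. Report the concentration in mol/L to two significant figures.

0.0016 M

Mn²⁺/Mn is the cathode, K⁺/K the anode: E°cell = +1.72 V, n = 2.
Overall reaction: Mn²⁺(aq) + 2 K(s) → Mn(s) + 2 K⁺(aq); Q = [K⁺]^2/[Mn²⁺]^1.
From E = E° − (0.0592/n) log Q: log Q = (E° − E)·n/0.0592 = (+1.72 − (+1.682))·2/0.0592 = 1.2838.
So 1·log[Mn²⁺] = 2·log(0.175) − log Q = -1.5139 − (1.2838) = -2.7977; [Mn²⁺] = 10^(-2.7977) ≈ 0.0016 M.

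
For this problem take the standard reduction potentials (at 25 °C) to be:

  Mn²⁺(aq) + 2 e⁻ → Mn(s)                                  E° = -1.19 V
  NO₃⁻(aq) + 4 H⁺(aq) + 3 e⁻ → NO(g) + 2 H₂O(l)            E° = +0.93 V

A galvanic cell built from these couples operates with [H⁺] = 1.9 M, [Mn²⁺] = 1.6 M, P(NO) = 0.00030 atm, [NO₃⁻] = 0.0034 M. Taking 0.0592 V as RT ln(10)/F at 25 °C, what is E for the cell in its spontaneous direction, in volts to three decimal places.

NO₃⁻/NO is the cathode (higher E°), Mn²⁺/Mn the anode: E°cell = +0.93 − (-1.19) = +2.12 V, n = 6.
Overall: 2 NO₃⁻(aq) + 8 H⁺(aq) + 3 Mn(s) → 2 NO(g) + 4 H₂O(l) + 3 Mn²⁺(aq)
Q = P(NO)^2·[Mn²⁺]^3 / ([NO₃⁻]^2·[H⁺]^8); log Q = -3.726.
E = E° − (0.0592/n) log Q = +2.12 − (0.0592/6)(-3.726) = +2.157 V.

+2.157 V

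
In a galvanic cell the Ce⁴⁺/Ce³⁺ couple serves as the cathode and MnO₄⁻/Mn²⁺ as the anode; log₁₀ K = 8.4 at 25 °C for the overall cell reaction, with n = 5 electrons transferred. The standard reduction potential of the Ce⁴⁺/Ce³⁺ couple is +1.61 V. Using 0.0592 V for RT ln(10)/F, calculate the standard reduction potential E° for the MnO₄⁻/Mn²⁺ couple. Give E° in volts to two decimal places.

+1.51 V

E°cell = (0.0592/n)·log K = (0.0592/5)(8.4) = +0.099 V.
Since Ce⁴⁺/Ce³⁺ is the cathode and MnO₄⁻/Mn²⁺ the anode, E°cell = E°(Ce⁴⁺/Ce³⁺) − E°(MnO₄⁻/Mn²⁺).
So E°(MnO₄⁻/Mn²⁺) = E°(Ce⁴⁺/Ce³⁺) − E°cell = (+1.61) − (+0.099) = +1.51 V.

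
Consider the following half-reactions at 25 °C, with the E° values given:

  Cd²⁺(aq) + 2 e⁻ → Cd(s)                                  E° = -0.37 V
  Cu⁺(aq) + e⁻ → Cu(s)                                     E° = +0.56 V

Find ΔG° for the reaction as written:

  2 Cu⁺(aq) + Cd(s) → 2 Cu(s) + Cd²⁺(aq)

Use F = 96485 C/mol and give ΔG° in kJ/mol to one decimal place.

-179.5 kJ/mol

As written, Cu⁺/Cu is reduced (cathode) and Cd²⁺/Cd is oxidised (anode), so E°cell = (+0.56) − (-0.37) = +0.93 V.
Balancing electrons gives n = 2.
ΔG° = −nFE° = −(2)(96485)(+0.93) = -179,462 J = -179.5 kJ/mol.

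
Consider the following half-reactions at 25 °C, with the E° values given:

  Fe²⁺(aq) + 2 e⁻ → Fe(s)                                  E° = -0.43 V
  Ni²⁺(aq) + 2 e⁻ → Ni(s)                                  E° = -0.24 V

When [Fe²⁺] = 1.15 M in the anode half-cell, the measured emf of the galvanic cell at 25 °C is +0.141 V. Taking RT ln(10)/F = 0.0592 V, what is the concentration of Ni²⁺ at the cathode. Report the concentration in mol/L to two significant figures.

0.025 M

Ni²⁺/Ni is the cathode, Fe²⁺/Fe the anode: E°cell = +0.19 V, n = 2.
Overall reaction: Ni²⁺(aq) + Fe(s) → Ni(s) + Fe²⁺(aq); Q = [Fe²⁺]^1/[Ni²⁺]^1.
From E = E° − (0.0592/n) log Q: log Q = (E° − E)·n/0.0592 = (+0.19 − (+0.141))·2/0.0592 = 1.6554.
So 1·log[Ni²⁺] = 1·log(1.15) − log Q = 0.0607 − (1.6554) = -1.5947; [Ni²⁺] = 10^(-1.5947) ≈ 0.025 M.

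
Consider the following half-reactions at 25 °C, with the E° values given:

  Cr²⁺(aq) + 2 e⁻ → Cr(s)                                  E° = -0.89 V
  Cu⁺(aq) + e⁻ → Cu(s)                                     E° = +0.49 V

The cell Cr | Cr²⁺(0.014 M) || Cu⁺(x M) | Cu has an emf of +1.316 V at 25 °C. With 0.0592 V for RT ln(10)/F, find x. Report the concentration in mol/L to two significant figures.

Cu⁺/Cu is the cathode, Cr²⁺/Cr the anode: E°cell = +1.38 V, n = 2.
Overall reaction: 2 Cu⁺(aq) + Cr(s) → 2 Cu(s) + Cr²⁺(aq); Q = [Cr²⁺]^1/[Cu⁺]^2.
From E = E° − (0.0592/n) log Q: log Q = (E° − E)·n/0.0592 = (+1.38 − (+1.316))·2/0.0592 = 2.1622.
So 2·log[Cu⁺] = 1·log(0.014) − log Q = -1.8539 − (2.1622) = -4.0161; log[Cu⁺] = -4.0161 / 2 = -2.0080; [Cu⁺] = 10^(-2.0080) ≈ 0.0098 M.

0.0098 M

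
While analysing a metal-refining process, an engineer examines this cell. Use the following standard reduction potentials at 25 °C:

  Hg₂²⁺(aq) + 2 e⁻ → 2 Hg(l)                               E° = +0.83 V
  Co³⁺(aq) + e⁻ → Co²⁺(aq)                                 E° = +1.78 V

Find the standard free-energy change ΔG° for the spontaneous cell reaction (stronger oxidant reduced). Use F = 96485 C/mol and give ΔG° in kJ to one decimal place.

Co³⁺/Co²⁺ (E° = +1.78 V) is the cathode; Hg₂²⁺/Hg (E° = +0.83 V) is the anode, so E°cell = +0.95 V.
Balancing electrons gives n = 2 (lcm of 1 and 2).
ΔG° = −nFE° = −(2)(96485)(+0.95) = -183,322 J = -183.3 kJ.

-183.3 kJ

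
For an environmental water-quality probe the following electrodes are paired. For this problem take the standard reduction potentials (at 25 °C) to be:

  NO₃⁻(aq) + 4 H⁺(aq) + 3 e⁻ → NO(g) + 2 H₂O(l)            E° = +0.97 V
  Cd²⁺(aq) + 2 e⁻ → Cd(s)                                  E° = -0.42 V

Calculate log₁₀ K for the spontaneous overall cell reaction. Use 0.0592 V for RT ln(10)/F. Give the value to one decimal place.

Cathode: NO₃⁻/NO; anode: Cd²⁺/Cd. E°cell = +1.39 V, n = 6.
log K = nE°cell / 0.0592 = (6)(+1.39) / 0.0592 = 140.9.

140.9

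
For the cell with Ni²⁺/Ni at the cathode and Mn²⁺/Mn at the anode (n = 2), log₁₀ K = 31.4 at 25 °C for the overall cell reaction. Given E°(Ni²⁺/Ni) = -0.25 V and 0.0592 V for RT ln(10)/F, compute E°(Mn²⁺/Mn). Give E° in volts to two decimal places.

E°cell = (0.0592/n)·log K = (0.0592/2)(31.4) = +0.929 V.
Since Ni²⁺/Ni is the cathode and Mn²⁺/Mn the anode, E°cell = E°(Ni²⁺/Ni) − E°(Mn²⁺/Mn).
So E°(Mn²⁺/Mn) = E°(Ni²⁺/Ni) − E°cell = (-0.25) − (+0.929) = -1.18 V.

-1.18 V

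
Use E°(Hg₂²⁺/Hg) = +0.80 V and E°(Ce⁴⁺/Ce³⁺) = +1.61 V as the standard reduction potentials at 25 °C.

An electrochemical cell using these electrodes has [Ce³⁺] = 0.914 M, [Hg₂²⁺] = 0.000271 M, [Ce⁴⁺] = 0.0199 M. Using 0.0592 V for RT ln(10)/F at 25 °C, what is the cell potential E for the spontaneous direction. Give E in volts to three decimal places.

+0.817 V

Ce⁴⁺/Ce³⁺ is the cathode (higher E°), Hg₂²⁺/Hg the anode: E°cell = +1.61 − (+0.80) = +0.81 V, n = 2.
Overall: 2 Ce⁴⁺(aq) + 2 Hg(l) → 2 Ce³⁺(aq) + Hg₂²⁺(aq)
Q = [Ce³⁺]^2·[Hg₂²⁺] / ([Ce⁴⁺]^2); log Q = -0.243.
E = E° − (0.0592/n) log Q = +0.81 − (0.0592/2)(-0.243) = +0.817 V.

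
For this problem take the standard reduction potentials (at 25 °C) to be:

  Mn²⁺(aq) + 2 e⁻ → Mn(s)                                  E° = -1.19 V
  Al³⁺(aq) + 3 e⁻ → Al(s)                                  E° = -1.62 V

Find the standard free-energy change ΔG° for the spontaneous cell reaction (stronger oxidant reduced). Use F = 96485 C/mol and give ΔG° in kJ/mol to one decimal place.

Mn²⁺/Mn (E° = -1.19 V) is the cathode; Al³⁺/Al (E° = -1.62 V) is the anode, so E°cell = +0.43 V.
Balancing electrons gives n = 6 (lcm of 2 and 3).
ΔG° = −nFE° = −(6)(96485)(+0.43) = -248,931 J = -248.9 kJ/mol.

-248.9 kJ/mol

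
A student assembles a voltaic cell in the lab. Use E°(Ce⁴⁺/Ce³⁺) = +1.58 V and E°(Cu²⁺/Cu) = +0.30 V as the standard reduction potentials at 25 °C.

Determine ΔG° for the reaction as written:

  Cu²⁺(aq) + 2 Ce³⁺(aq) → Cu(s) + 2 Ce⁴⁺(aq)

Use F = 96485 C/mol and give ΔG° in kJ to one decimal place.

+247.0 kJ

As written, Cu²⁺/Cu is reduced (cathode) and Ce⁴⁺/Ce³⁺ is oxidised (anode), so E°cell = (+0.30) − (+1.58) = -1.28 V.
Balancing electrons gives n = 2.
ΔG° = −nFE° = −(2)(96485)(-1.28) = 247,002 J = +247.0 kJ.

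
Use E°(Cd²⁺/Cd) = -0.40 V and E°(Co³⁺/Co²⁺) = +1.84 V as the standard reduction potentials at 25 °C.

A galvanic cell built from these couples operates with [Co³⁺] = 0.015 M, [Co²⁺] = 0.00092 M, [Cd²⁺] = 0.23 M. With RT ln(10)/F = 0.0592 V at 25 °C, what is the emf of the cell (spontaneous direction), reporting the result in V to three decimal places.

+2.331 V

Co³⁺/Co²⁺ is the cathode (higher E°), Cd²⁺/Cd the anode: E°cell = +1.84 − (-0.40) = +2.24 V, n = 2.
Overall: 2 Co³⁺(aq) + Cd(s) → 2 Co²⁺(aq) + Cd²⁺(aq)
Q = [Co²⁺]^2·[Cd²⁺] / ([Co³⁺]^2); log Q = -3.063.
E = E° − (0.0592/n) log Q = +2.24 − (0.0592/2)(-3.063) = +2.331 V.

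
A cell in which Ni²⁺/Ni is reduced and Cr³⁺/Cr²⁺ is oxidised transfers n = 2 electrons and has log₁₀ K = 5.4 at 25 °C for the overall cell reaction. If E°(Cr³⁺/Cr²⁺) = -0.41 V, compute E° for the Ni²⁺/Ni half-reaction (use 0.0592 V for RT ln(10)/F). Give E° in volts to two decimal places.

-0.25 V

E°cell = (0.0592/n)·log K = (0.0592/2)(5.4) = +0.160 V.
Since Ni²⁺/Ni is the cathode and Cr³⁺/Cr²⁺ the anode, E°cell = E°(Ni²⁺/Ni) − E°(Cr³⁺/Cr²⁺).
So E°(Ni²⁺/Ni) = E°cell + E°(Cr³⁺/Cr²⁺) = +0.160 + (-0.41) = -0.25 V.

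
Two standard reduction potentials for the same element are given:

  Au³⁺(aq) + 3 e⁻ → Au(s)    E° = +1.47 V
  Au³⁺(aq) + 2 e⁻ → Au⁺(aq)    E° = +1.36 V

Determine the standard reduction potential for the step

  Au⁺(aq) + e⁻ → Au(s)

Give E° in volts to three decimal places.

Sequential free energies add, so n₃E°₃ = n₁E°₁ + n₂E°₂.
With n₃ = 3, and the known step contributing 2×(+1.36) V, the unknown satisfies 1·E° = 3×(+1.47) − 2×(+1.36) = +1.690.
E° = +1.690 / 1 = +1.690 V.

+1.690 V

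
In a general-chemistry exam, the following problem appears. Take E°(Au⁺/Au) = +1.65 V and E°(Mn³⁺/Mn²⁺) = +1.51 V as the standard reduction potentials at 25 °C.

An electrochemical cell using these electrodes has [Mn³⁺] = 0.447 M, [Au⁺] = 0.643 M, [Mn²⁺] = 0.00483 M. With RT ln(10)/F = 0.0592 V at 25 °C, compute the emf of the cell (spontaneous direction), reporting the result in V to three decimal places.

+0.012 V

Au⁺/Au is the cathode (higher E°), Mn³⁺/Mn²⁺ the anode: E°cell = +1.65 − (+1.51) = +0.14 V, n = 1.
Overall: Au⁺(aq) + Mn²⁺(aq) → Au(s) + Mn³⁺(aq)
Q = [Mn³⁺] / ([Au⁺]·[Mn²⁺]); log Q = 2.158.
E = E° − (0.0592/n) log Q = +0.14 − (0.0592/1)(2.158) = +0.012 V.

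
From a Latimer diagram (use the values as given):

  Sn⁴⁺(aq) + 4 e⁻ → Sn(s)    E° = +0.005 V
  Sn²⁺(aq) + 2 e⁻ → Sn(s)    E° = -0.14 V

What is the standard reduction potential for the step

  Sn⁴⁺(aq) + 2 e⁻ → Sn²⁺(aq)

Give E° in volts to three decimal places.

Sequential free energies add, so n₃E°₃ = n₁E°₁ + n₂E°₂.
With n₃ = 4, and the known step contributing 2×(-0.14) V, the unknown satisfies 2·E° = 4×(+0.005) − 2×(-0.14) = +0.300.
E° = +0.300 / 2 = +0.150 V.

+0.150 V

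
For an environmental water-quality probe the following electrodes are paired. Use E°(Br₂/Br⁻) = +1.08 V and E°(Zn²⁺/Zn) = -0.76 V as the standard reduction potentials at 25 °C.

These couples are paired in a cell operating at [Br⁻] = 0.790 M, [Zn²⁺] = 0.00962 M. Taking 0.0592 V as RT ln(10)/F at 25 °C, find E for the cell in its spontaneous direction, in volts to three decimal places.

Br₂/Br⁻ is the cathode (higher E°), Zn²⁺/Zn the anode: E°cell = +1.08 − (-0.76) = +1.84 V, n = 2.
Overall: Br₂(l) + Zn(s) → 2 Br⁻(aq) + Zn²⁺(aq)
Q = [Br⁻]^2·[Zn²⁺]; log Q = -2.222.
E = E° − (0.0592/n) log Q = +1.84 − (0.0592/2)(-2.222) = +1.906 V.

+1.906 V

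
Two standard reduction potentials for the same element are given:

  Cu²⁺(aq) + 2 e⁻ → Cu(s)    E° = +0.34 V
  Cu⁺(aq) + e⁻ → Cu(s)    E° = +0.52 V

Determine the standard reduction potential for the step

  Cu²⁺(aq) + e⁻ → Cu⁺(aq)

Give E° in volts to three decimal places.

+0.160 V

Sequential free energies add, so n₃E°₃ = n₁E°₁ + n₂E°₂.
With n₃ = 2, and the known step contributing 1×(+0.52) V, the unknown satisfies 1·E° = 2×(+0.34) − 1×(+0.52) = +0.160.
E° = +0.160 / 1 = +0.160 V.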